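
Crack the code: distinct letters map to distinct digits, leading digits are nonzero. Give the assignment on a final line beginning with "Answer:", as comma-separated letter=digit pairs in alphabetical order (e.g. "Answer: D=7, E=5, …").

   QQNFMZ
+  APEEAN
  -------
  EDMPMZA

Step 1. [E] the sum has 7 digits but both addends have 6; that extra leading digit E is the final carry, namely 1, so E=1.
Step 2. [col 1: Z + N ≡ A (mod 10)] A=9 is one option consistent with column 1 (Z + N ≡ A (mod 10), carry-in 0) — take it, so A=9.
Step 3. [col 1: Z + N ≡ A (mod 10)] N=2 is one option consistent with column 1 (Z + N ≡ A (mod 10), carry-in 0) — take it. So N=2.
Step 4. [col 1: Z + N ≡ A (mod 10)] column 1 reads Z+N+carry(0)=A with N=2, A=9; with digits 1,2,9 already taken and all letters distinct, the only value for Z is 7. So Z=7.
Step 5. [col 2: M + A ≡ Z (mod 10)] in column 2 we have M+A≡Z with carry-in 0; given A=9, Z=7 and digits 1,2,7,9 already taken and all letters distinct, that pins M to 8 ⇒ M=8.
Step 6. [col 3: F + E ≡ M (mod 10)] column 3 reads F+E+carry(1)=M with E=1, M=8; with digits 1,2,7,8,9 already taken and all letters distinct, the only value for F is 6. So F=6.
Step 7. [col 4: N + E ≡ P (mod 10)] column 4: given N=2, E=1, carry-in 0, and digits 1,2,6,7,8,9 already taken and all letters distinct, N+E≡P (mod 10) forces P=3, so P=3.
Step 8. [col 5: Q + P ≡ M (mod 10)] column 5: given P=3, M=8, carry-in 0, and digits 1,2,3,6,7,8,9 already taken and all letters distinct, Q+P≡M (mod 10) forces Q=5. So Q=5.
Step 9. [col 6: Q + A ≡ D (mod 10)] column 6 reads Q+A+carry(0)=D with Q=5, A=9; with digits 1,2,3,5,6,7,8,9 already taken and all letters distinct, the only value for D is 4. So D=4.

Answer: A=9, D=4, E=1, F=6, M=8, N=2, P=3, Q=5, Z=7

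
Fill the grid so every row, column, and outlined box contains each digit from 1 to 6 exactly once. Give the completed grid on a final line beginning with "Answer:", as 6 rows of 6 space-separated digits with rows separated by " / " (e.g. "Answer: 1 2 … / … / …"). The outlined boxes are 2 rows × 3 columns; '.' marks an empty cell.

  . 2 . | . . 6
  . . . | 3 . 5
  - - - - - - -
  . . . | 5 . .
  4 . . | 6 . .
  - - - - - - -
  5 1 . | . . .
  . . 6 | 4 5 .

Step 1. [r6c2∈{3}] only 3 remains possible at r6c2, so r6c2=3.
Step 2. [r2c5∈{1,2,4}] r2c5 is the only open cell in row 2 admitting 2, so r2c5=2.
Step 3. [r3c6∈{1,2,3,4}] 4 has one home in col 6: r3c6 ⇒ r3c6=4.
Step 4. [r4c6∈{1,2,3}] r4c6 is the only open cell in box 4 admitting 2 ⇒ r4c6=2.
Step 5. [r1c3∈{1,3,4,5}] across row 1, 5 lands solely at r1c3 ⇒ r1c3=5.
Step 6. [r2c2∈{4,6}] in col 2, 4 fits only at r2c2. So r2c2=4.
Step 7. [r2c3∈{1}] nothing but 1 survives at r2c3 ⇒ r2c3=1.
Step 8. [r3c1∈{1,2,3,6}] across col 1, 1 lands solely at r3c1 ⇒ r3c1=1.
Step 9. [r3c5∈{3}] nothing but 3 survives at r3c5. So r3c5=3.
Step 10. [r1c5∈{1,4}] row 1 places 4 nowhere but r1c5. So r1c5=4.
Step 11. [r5c4∈{2}] r5c4's peers cover all but 2. So r5c4=2.
Step 12. [r4c2∈{5}] r4c2's peers cover all but 5, so r4c2=5.
Step 13. [r5c6∈{3}] only 3 remains possible at r5c6. So r5c6=3.
Step 14. [r5c5∈{6}] r5c5's peers cover all but 6, so r5c5=6.
Step 15. [r3c3∈{2}] nothing but 2 survives at r3c3. So r3c3=2.
Step 16. [r6c6∈{1}] only 1 remains possible at r6c6, so r6c6=1.
Step 17. [r4c3∈{3}] nothing but 3 survives at r4c3, so r4c3=3.
Step 18. [r6c1∈{2}] nothing but 2 survives at r6c1. So r6c1=2.
Step 19. [r5c3∈{4}] nothing but 4 survives at r5c3, so r5c3=4.
Step 20. [r1c4∈{1}] r1c4's peers cover all but 1, so r1c4=1.
Step 21. [r2c1∈{6}] r2c1 has the single candidate 6, so r2c1=6.
Step 22. [r3c2∈{6}] nothing but 6 survives at r3c2. So r3c2=6.
Step 23. [r1c1∈{3}] r1c1 has the single candidate 3 ⇒ r1c1=3.
Step 24. [r4c5∈{1}] r4c5 has the single candidate 1 ⇒ r4c5=1.

Answer: 3 2 5 1 4 6 / 6 4 1 3 2 5 / 1 6 2 5 3 4 / 4 5 3 6 1 2 / 5 1 4 2 6 3 / 2 3 6 4 5 1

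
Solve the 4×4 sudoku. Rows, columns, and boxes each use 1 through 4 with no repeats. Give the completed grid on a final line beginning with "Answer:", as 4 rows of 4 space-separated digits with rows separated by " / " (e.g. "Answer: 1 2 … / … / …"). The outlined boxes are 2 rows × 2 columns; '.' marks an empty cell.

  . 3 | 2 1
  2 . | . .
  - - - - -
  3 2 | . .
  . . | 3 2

Step 1. [r2c3∈{4}] r2c3 is down to just 4 ⇒ r2c3=4.
Step 2. [r4c2∈{1,4}] col 2 places 4 nowhere but r4c2 ⇒ r4c2=4.
Step 3. [r4c1∈{1}] only 1 remains possible at r4c1. So r4c1=1.
Step 4. [r2c4∈{3}] r2c4's peers cover all but 3, so r2c4=3.
Step 5. [r1c1∈{4}] only 4 remains possible at r1c1. So r1c1=4.
Step 6. [r2c2∈{1}] r2c2's peers cover all but 1 ⇒ r2c2=1.
Step 7. [r3c4∈{4}] r3c4 is down to just 4 ⇒ r3c4=4.
Step 8. [r3c3∈{1}] r3c3 is down to just 1, so r3c3=1.

Answer: 4 3 2 1 / 2 1 4 3 / 3 2 1 4 / 1 4 3 2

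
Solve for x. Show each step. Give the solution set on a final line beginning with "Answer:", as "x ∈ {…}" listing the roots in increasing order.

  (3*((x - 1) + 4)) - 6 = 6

Step 1. [(3*((x - 1) + 4)) - 6 = 6] common factor 3 (LHS and 6) — divide through ⇒ factor: ((x - 1) + 4) - 2 = 2.
Step 2. [((x - 1) + 4) - 2 = 2] 2 comes off first (add 2). So sub: (x - 1) + 4 = 4.
Step 3. [(x - 1) + 4 = 4] 4 comes off first (subtract 4) ⇒ sub: x - 1 = 0.
Step 4. [x - 1 = 0] the outer -1 inverts by adding 1. So sub: x = 1.

Answer: x ∈ {1}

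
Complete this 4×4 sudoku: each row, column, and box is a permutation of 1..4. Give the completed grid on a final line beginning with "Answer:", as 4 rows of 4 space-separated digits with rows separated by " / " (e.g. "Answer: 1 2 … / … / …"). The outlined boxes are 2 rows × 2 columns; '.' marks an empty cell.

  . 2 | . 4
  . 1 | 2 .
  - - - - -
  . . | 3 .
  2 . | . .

Step 1. [r4c3∈{1,4}] across col 3, 4 lands solely at r4c3, so r4c3=4.
Step 2. [r2c1∈{3,4}] r2c1 is the only open cell in row 2 admitting 4. So r2c1=4.
Step 3. [r4c4∈{1}] r4c4 is down to just 1. So r4c4=1.
Step 4. [r1c1∈{3}] only 3 remains possible at r1c1 ⇒ r1c1=3.
Step 5. [r2c4∈{3}] only 3 remains possible at r2c4, so r2c4=3.
Step 6. [r3c2∈{4}] nothing but 4 survives at r3c2. So r3c2=4.
Step 7. [r1c3∈{1}] r1c3's peers cover all but 1 ⇒ r1c3=1.
Step 8. [r4c2∈{3}] only 3 remains possible at r4c2. So r4c2=3.
Step 9. [r3c1∈{1}] r3c1 is down to just 1, so r3c1=1.
Step 10. [r3c4∈{2}] r3c4's peers cover all but 2 ⇒ r3c4=2.

Answer: 3 2 1 4 / 4 1 2 3 / 1 4 3 2 / 2 3 4 1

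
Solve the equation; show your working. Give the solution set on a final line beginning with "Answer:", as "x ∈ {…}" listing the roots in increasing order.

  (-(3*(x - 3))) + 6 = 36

Step 1. [(-(3*(x - 3))) + 6 = 36] subtract 6: x sits inside (… + 6). So sub: -(3*(x - 3)) = 30.
Step 2. [-(3*(x - 3)) = 30] leading − — multiply by −1 ⇒ neg: 3*(x - 3) = -30.
Step 3. [3*(x - 3) = -30] divide by the outer 3 ⇒ div: x - 3 = -10.
Step 4. [x - 3 = -10] 3 comes off first (add 3) ⇒ sub: x = -7.

Answer: x ∈ {-7}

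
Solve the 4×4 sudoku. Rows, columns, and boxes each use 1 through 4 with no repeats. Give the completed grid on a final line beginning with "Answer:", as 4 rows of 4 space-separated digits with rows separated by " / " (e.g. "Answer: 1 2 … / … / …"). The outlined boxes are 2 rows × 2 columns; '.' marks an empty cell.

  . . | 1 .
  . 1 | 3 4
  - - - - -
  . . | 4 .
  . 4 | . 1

Step 1. [r4c1∈{2,3}] across row 4, 3 lands solely at r4c1. So r4c1=3.
Step 2. [r3c2∈{2}] r3c2 has the single candidate 2. So r3c2=2.
Step 3. [r1c4∈{2}] nothing but 2 survives at r1c4. So r1c4=2.
Step 4. [r1c2∈{3}] r1c2 is down to just 3. So r1c2=3.
Step 5. [r4c3∈{2}] r4c3 is down to just 2 ⇒ r4c3=2.
Step 6. [r2c1∈{2}] r2c1 has the single candidate 2. So r2c1=2.
Step 7. [r3c1∈{1}] r3c1 has the single candidate 1 ⇒ r3c1=1.
Step 8. [r3c4∈{3}] only 3 remains possible at r3c4 ⇒ r3c4=3.
Step 9. [r1c1∈{4}] r1c1's peers cover all but 4. So r1c1=4.

Answer: 4 3 1 2 / 2 1 3 4 / 1 2 4 3 / 3 4 2 1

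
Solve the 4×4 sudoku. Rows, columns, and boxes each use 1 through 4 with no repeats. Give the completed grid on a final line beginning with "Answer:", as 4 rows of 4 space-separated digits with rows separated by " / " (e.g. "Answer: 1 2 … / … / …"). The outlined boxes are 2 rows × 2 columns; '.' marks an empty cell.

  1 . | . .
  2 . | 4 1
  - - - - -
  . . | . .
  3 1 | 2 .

Step 1. [r1c3∈{3}] nothing but 3 survives at r1c3. So r1c3=3.
Step 2. [r3c1∈{4}] r3c1 is down to just 4 ⇒ r3c1=4.
Step 3. [r1c2∈{4}] nothing but 4 survives at r1c2 ⇒ r1c2=4.
Step 4. [r2c2∈{3}] r2c2 has the single candidate 3. So r2c2=3.
Step 5. [r3c2∈{2}] r3c2 has the single candidate 2. So r3c2=2.
Step 6. [r4c4∈{4}] r4c4 is down to just 4 ⇒ r4c4=4.
Step 7. [r3c3∈{1}] r3c3 has the single candidate 1 ⇒ r3c3=1.
Step 8. [r3c4∈{3}] r3c4's peers cover all but 3, so r3c4=3.
Step 9. [r1c4∈{2}] only 2 remains possible at r1c4, so r1c4=2.

Answer: 1 4 3 2 / 2 3 4 1 / 4 2 1 3 / 3 1 2 4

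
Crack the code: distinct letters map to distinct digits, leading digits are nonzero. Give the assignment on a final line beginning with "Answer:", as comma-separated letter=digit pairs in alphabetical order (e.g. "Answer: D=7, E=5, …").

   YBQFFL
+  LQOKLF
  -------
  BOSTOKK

Step 1. [B] adding two 6-digit numbers gives at most 6+1 digits, and here it does — B is that final carry and must be 1. So B=1.
Step 2. [col 1: L + F ≡ K (mod 10)] several values work for K in column 1 (L + F ≡ K (mod 10), carry-in 0); try K=9. So K=9.
Step 3. [col 1: L + F ≡ K (mod 10)] column 1 (L + F ≡ K (mod 10), carry-in 0) doesn't pin F yet; pick F=4 and continue ⇒ F=4.
Step 4. [col 1: L + F ≡ K (mod 10)] in column 1 we have L+F≡K with carry-in 0; given F=4, K=9 and digits 1,4,9 already taken and all letters distinct, that pins L to 5 ⇒ L=5.
Step 5. [col 3: F + K ≡ O (mod 10)] column 3: given F=4, K=9, carry-in 0, and digits 1,4,5,9 already taken and all letters distinct, F+K≡O (mod 10) forces O=3. So O=3.
Step 6. [col 4: Q + O ≡ T (mod 10)] several values work for Q in column 4 (Q + O ≡ T (mod 10), carry-in 1); try Q=8 ⇒ Q=8.
Step 7. [col 4: Q + O ≡ T (mod 10)] column 4 reads Q+O+carry(1)=T with Q=8, O=3; with digits 1,3,4,5,8,9 already taken and all letters distinct, the only value for T is 2 ⇒ T=2.
Step 8. [col 5: B + Q ≡ S (mod 10)] in column 5 we have B+Q≡S with carry-in 1; given B=1, Q=8 and digits 1,2,3,4,5,8,9 already taken and all letters distinct, that pins S to 0, so S=0.
Step 9. [col 6: Y + L ≡ O (mod 10)] column 6: given L=5, O=3, carry-in 1, and digits 0,1,2,3,4,5,8,9 already taken and all letters distinct, Y+L≡O (mod 10) forces Y=7, so Y=7.

Answer: B=1, F=4, K=9, L=5, O=3, Q=8, S=0, T=2, Y=7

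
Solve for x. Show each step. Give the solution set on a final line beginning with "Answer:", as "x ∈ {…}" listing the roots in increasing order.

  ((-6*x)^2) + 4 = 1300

Step 1. [((-6*x)^2) + 4 = 1300] peel the +4: subtract 4 from each side, so sub: (-6*x)^2 = 1296.
Step 2. [(-6*x)^2 = 1296] LHS squared, RHS 1296 ≥ 0: apply √ (±), so sqrt: -6*x = 36 or -36.
Step 3. [-6*x = 36 or -36] -6 out front; divide by -6, so div: x = -6 or 6.

Answer: x ∈ {-6, 6}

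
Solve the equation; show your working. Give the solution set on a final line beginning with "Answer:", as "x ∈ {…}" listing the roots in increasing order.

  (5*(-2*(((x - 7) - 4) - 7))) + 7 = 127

Step 1. [(5*(-2*(((x - 7) - 4) - 7))) + 7 = 127] subtract 7: x sits inside (… + 7) ⇒ sub: 5*(-2*(((x - 7) - 4) - 7)) = 120.
Step 2. [5*(-2*(((x - 7) - 4) - 7)) = 120] leading coefficient 5: divide by 5 ⇒ div: -2*(((x - 7) - 4) - 7) = 24.
Step 3. [-2*(((x - 7) - 4) - 7) = 24] leading coefficient -2: divide by -2. So div: ((x - 7) - 4) - 7 = -12.
Step 4. [((x - 7) - 4) - 7 = -12] 7 comes off first (add 7), so sub: (x - 7) - 4 = -5.
Step 5. [(x - 7) - 4 = -5] the outer -4 inverts by adding 4 ⇒ sub: x - 7 = -1.
Step 6. [x - 7 = -1] peel the -7: add 7 from each side. So sub: x = 6.

Answer: x ∈ {6}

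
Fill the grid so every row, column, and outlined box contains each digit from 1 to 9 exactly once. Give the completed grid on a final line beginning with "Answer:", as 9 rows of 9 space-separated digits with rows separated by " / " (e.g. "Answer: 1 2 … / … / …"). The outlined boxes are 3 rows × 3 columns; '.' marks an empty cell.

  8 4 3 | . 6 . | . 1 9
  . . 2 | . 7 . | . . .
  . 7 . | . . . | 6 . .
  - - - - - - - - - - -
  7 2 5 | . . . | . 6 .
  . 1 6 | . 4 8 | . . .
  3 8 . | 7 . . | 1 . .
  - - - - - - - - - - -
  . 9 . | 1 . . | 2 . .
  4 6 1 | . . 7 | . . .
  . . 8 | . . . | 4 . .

Step 1. [r2c2∈{5}] r2c2's peers cover all but 5, so r2c2=5.
Step 2. [r9c4∈{2,3,5,6,9}] 6 has one home in col 4: r9c4 ⇒ r9c4=6.
Step 3. [r4c9∈{3,4,8}] across row 4, 4 lands solely at r4c9. So r4c9=4.
Step 4. [r5c1∈{9}] nothing but 9 survives at r5c1, so r5c1=9.
Step 5. [r7c1∈{5}] r7c1 has the single candidate 5 ⇒ r7c1=5.
Step 6. [r4c7∈{3,8,9}] across row 4, 8 lands solely at r4c7, so r4c7=8.
Step 7. [r2c7∈{3}] r2c7's peers cover all but 3, so r2c7=3.
Step 8. [r2c9∈{8}] only 8 remains possible at r2c9 ⇒ r2c9=8.
Step 9. [r6c8∈{2,5,9}] r6c8 is the only open cell in box 6 admitting 9 ⇒ r6c8=9.
Step 10. [r9c2∈{3}] r9c2's peers cover all but 3, so r9c2=3.
Step 11. [r8c7∈{5,9}] in col 7, 9 fits only at r8c7, so r8c7=9.
Step 12. [r2c8∈{4}] r2c8 is down to just 4. So r2c8=4.
Step 13. [r3c4∈{2,3,4,5,8,9}] across col 4, 4 lands solely at r3c4 ⇒ r3c4=4.
Step 14. [r3c5∈{1,2,3,5,8,9}] 8 has one home in row 3: r3c5, so r3c5=8.
Step 15. [r7c5∈{3}] r7c5 is down to just 3. So r7c5=3.
Step 16. [r3c6∈{1,2,3,5,9}] in row 3, 3 fits only at r3c6, so r3c6=3.
Step 17. [r2c6∈{1,9}] r2c6 is the only open cell in box 2 admitting 1. So r2c6=1.
Step 18. [r8c4∈{2,5,8}] in col 4, 8 fits only at r8c4 ⇒ r8c4=8.
Step 19. [r8c5∈{2,5}] in row 8, 2 fits only at r8c5. So r8c5=2.
Step 20. [r6c5∈{5}] nothing but 5 survives at r6c5. So r6c5=5.
Step 21. [r6c9∈{2}] r6c9 is down to just 2, so r6c9=2.
Step 22. [r3c9∈{5}] nothing but 5 survives at r3c9, so r3c9=5.
Step 23. [r4c6∈{9}] r4c6's peers cover all but 9, so r4c6=9.
Step 24. [r8c8∈{3,5}] row 8 places 5 nowhere but r8c8 ⇒ r8c8=5.
Step 25. [r9c8∈{7}] r9c8 has the single candidate 7. So r9c8=7.
Step 26. [r1c4∈{2,5}] 5 has one home in col 4: r1c4 ⇒ r1c4=5.
Step 27. [r5c9∈{3,7}] in col 9, 7 fits only at r5c9, so r5c9=7.
Step 28. [r5c4∈{2,3}] row 5 places 2 nowhere but r5c4, so r5c4=2.
Step 29. [r9c9∈{1}] r9c9 has the single candidate 1, so r9c9=1.
Step 30. [r2c1∈{6}] r2c1 is down to just 6 ⇒ r2c1=6.
Step 31. [r5c8∈{3}] nothing but 3 survives at r5c8 ⇒ r5c8=3.
Step 32. [r7c6∈{4}] nothing but 4 survives at r7c6, so r7c6=4.
Step 33. [r3c3∈{9}] nothing but 9 survives at r3c3, so r3c3=9.
Step 34. [r1c7∈{7}] r1c7 has the single candidate 7. So r1c7=7.
Step 35. [r7c8∈{8}] r7c8 has the single candidate 8. So r7c8=8.
Step 36. [r6c6∈{6}] r6c6's peers cover all but 6, so r6c6=6.
Step 37. [r5c7∈{5}] r5c7 is down to just 5 ⇒ r5c7=5.
Step 38. [r8c9∈{3}] r8c9's peers cover all but 3. So r8c9=3.
Step 39. [r4c4∈{3}] nothing but 3 survives at r4c4 ⇒ r4c4=3.
Step 40. [r2c4∈{9}] r2c4's peers cover all but 9 ⇒ r2c4=9.
Step 41. [r6c3∈{4}] r6c3's peers cover all but 4. So r6c3=4.
Step 42. [r7c9∈{6}] only 6 remains possible at r7c9 ⇒ r7c9=6.
Step 43. [r9c6∈{5}] r9c6 is down to just 5, so r9c6=5.
Step 44. [r3c8∈{2}] r3c8 is down to just 2 ⇒ r3c8=2.
Step 45. [r3c1∈{1}] r3c1 has the single candidate 1. So r3c1=1.
Step 46. [r9c1∈{2}] r9c1 has the single candidate 2, so r9c1=2.
Step 47. [r9c5∈{9}] only 9 remains possible at r9c5. So r9c5=9.
Step 48. [r1c6∈{2}] only 2 remains possible at r1c6 ⇒ r1c6=2.
Step 49. [r4c5∈{1}] r4c5's peers cover all but 1. So r4c5=1.
Step 50. [r7c3∈{7}] r7c3 has the single candidate 7 ⇒ r7c3=7.

Answer: 8 4 3 5 6 2 7 1 9 / 6 5 2 9 7 1 3 4 8 / 1 7 9 4 8 3 6 2 5 / 7 2 5 3 1 9 8 6 4 / 9 1 6 2 4 8 5 3 7 / 3 8 4 7 5 6 1 9 2 / 5 9 7 1 3 4 2 8 6 / 4 6 1 8 2 7 9 5 3 / 2 3 8 6 9 5 4 7 1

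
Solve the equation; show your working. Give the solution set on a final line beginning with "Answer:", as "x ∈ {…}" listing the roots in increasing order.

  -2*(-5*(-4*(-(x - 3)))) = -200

Step 1. [-2*(-5*(-4*(-(x - 3)))) = -200] leading coefficient -2: divide by -2, so div: -5*(-4*(-(x - 3))) = 100.
Step 2. [-5*(-4*(-(x - 3))) = 100] leading coefficient -5: divide by -5 ⇒ div: -4*(-(x - 3)) = -20.
Step 3. [-4*(-(x - 3)) = -20] leading coefficient -4: divide by -4, so div: -(x - 3) = 5.
Step 4. [-(x - 3) = 5] flip signs both sides. So neg: x - 3 = -5.
Step 5. [x - 3 = -5] -3 is outermost — add 3 both sides. So sub: x = -2.

Answer: x ∈ {-2}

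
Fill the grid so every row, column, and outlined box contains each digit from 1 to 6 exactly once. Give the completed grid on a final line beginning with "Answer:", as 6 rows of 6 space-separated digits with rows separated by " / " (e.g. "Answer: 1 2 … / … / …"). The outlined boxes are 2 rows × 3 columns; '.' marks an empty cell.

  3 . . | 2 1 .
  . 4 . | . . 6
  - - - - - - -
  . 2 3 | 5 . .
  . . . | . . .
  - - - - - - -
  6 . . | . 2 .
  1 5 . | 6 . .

Step 1. [r1c6∈{4,5}] in row 1, 4 fits only at r1c6, so r1c6=4.
Step 2. [r4c2∈{1,6}] r4c2 is the only open cell in col 2 admitting 1. So r4c2=1.
Step 3. [r1c3∈{5,6}] row 1 places 5 nowhere but r1c3, so r1c3=5.
Step 4. [r6c6∈{3}] r6c6 has the single candidate 3. So r6c6=3.
Step 5. [r6c5∈{4}] nothing but 4 survives at r6c5, so r6c5=4.
Step 6. [r4c4∈{3,4}] in col 4, 4 fits only at r4c4. So r4c4=4.
Step 7. [r4c5∈{3,6}] 3 has one home in row 4: r4c5, so r4c5=3.
Step 8. [r2c1∈{2}] nothing but 2 survives at r2c1. So r2c1=2.
Step 9. [r5c6∈{1,5}] across row 5, 5 lands solely at r5c6 ⇒ r5c6=5.
Step 10. [r2c4∈{3}] nothing but 3 survives at r2c4, so r2c4=3.
Step 11. [r3c6∈{1}] r3c6 has the single candidate 1, so r3c6=1.
Step 12. [r3c1∈{4}] nothing but 4 survives at r3c1, so r3c1=4.
Step 13. [r5c3∈{4}] r5c3 is down to just 4 ⇒ r5c3=4.
Step 14. [r3c5∈{6}] only 6 remains possible at r3c5. So r3c5=6.
Step 15. [r4c3∈{6}] r4c3's peers cover all but 6. So r4c3=6.
Step 16. [r1c2∈{6}] r1c2's peers cover all but 6, so r1c2=6.
Step 17. [r4c6∈{2}] only 2 remains possible at r4c6, so r4c6=2.
Step 18. [r6c3∈{2}] nothing but 2 survives at r6c3 ⇒ r6c3=2.
Step 19. [r5c4∈{1}] r5c4's peers cover all but 1 ⇒ r5c4=1.
Step 20. [r2c3∈{1}] nothing but 1 survives at r2c3 ⇒ r2c3=1.
Step 21. [r2c5∈{5}] r2c5's peers cover all but 5. So r2c5=5.
Step 22. [r5c2∈{3}] r5c2 is down to just 3 ⇒ r5c2=3.
Step 23. [r4c1∈{5}] r4c1 has the single candidate 5 ⇒ r4c1=5.

Answer: 3 6 5 2 1 4 / 2 4 1 3 5 6 / 4 2 3 5 6 1 / 5 1 6 4 3 2 / 6 3 4 1 2 5 / 1 5 2 6 4 3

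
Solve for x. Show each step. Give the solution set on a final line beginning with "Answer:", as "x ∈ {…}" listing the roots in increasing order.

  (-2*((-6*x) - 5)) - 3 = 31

Step 1. [(-2*((-6*x) - 5)) - 3 = 31] add 3: x sits inside (… - 3) ⇒ sub: -2*((-6*x) - 5) = 34.
Step 2. [-2*((-6*x) - 5) = 34] leading coefficient -2: divide by -2, so div: (-6*x) - 5 = -17.
Step 3. [(-6*x) - 5 = -17] 5 comes off first (add 5), so sub: -6*x = -12.
Step 4. [-6*x = -12] leading coefficient -6: divide by -6, so div: x = 2.

Answer: x ∈ {2}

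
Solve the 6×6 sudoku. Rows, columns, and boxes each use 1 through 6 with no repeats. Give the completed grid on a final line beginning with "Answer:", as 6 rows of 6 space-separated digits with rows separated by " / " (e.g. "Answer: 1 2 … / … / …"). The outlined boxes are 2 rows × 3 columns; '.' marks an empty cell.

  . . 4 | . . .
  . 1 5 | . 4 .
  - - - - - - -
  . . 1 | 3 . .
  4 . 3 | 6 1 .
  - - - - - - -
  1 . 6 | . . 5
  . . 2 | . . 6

Step 1. [r2c4∈{2}] r2c4 has the single candidate 2, so r2c4=2.
Step 2. [r2c1∈{3,6}] 6 has one home in row 2: r2c1. So r2c1=6.
Step 3. [r3c5∈{2,5}] box 4 places 5 nowhere but r3c5 ⇒ r3c5=5.
Step 4. [r6c5∈{3}] nothing but 3 survives at r6c5 ⇒ r6c5=3.
Step 5. [r3c1∈{2}] r3c1 is down to just 2, so r3c1=2.
Step 6. [r5c4∈{4}] r5c4 is down to just 4, so r5c4=4.
Step 7. [r1c1∈{3}] r1c1's peers cover all but 3, so r1c1=3.
Step 8. [r4c2∈{5}] r4c2 is down to just 5. So r4c2=5.
Step 9. [r1c6∈{1}] only 1 remains possible at r1c6. So r1c6=1.
Step 10. [r5c2∈{3}] r5c2's peers cover all but 3 ⇒ r5c2=3.
Step 11. [r2c6∈{3}] only 3 remains possible at r2c6, so r2c6=3.
Step 12. [r3c6∈{4}] r3c6 is down to just 4. So r3c6=4.
Step 13. [r6c1∈{5}] r6c1 has the single candidate 5. So r6c1=5.
Step 14. [r6c2∈{4}] r6c2 has the single candidate 4. So r6c2=4.
Step 15. [r1c2∈{2}] r1c2's peers cover all but 2, so r1c2=2.
Step 16. [r4c6∈{2}] nothing but 2 survives at r4c6, so r4c6=2.
Step 17. [r1c5∈{6}] only 6 remains possible at r1c5, so r1c5=6.
Step 18. [r5c5∈{2}] only 2 remains possible at r5c5 ⇒ r5c5=2.
Step 19. [r6c4∈{1}] r6c4 has the single candidate 1 ⇒ r6c4=1.
Step 20. [r3c2∈{6}] r3c2 has the single candidate 6 ⇒ r3c2=6.
Step 21. [r1c4∈{5}] r1c4's peers cover all but 5 ⇒ r1c4=5.

Answer: 3 2 4 5 6 1 / 6 1 5 2 4 3 / 2 6 1 3 5 4 / 4 5 3 6 1 2 / 1 3 6 4 2 5 / 5 4 2 1 3 6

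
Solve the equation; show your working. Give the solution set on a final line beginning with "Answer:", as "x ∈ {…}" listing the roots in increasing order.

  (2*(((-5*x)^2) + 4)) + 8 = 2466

Step 1. [(2*(((-5*x)^2) + 4)) + 8 = 2466] common factor 2 (LHS and 2466) — divide through ⇒ factor: (((-5*x)^2) + 4) + 4 = 1233.
Step 2. [(((-5*x)^2) + 4) + 4 = 1233] peel the +4: subtract 4 from each side. So sub: ((-5*x)^2) + 4 = 1229.
Step 3. [((-5*x)^2) + 4 = 1229] peel the +4: subtract 4 from each side ⇒ sub: (-5*x)^2 = 1225.
Step 4. [(-5*x)^2 = 1225] 1225 ≥ 0, LHS is (·)² — take ±√ ⇒ sqrt: -5*x = 35 or -35.
Step 5. [-5*x = 35 or -35] -5·(inner) — divide through by -5 ⇒ div: x = -7 or 7.

Answer: x ∈ {-7, 7}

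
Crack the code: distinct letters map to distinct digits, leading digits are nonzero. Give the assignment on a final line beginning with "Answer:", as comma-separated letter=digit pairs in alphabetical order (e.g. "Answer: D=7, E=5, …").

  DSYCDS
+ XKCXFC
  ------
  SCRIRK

Step 1. [col 1: S + C ≡ K (mod 10)] column 1 (S + C ≡ K (mod 10), carry-in 0) doesn't pin C yet; pick C=8 and continue ⇒ C=8.
Step 2. [col 1: S + C ≡ K (mod 10)] K=3 is one option consistent with column 1 (S + C ≡ K (mod 10), carry-in 0) — take it. So K=3.
Step 3. [col 1: S + C ≡ K (mod 10)] from column 1 (C=8, K=3, carry-in 0, digits 3,8 already taken and all letters distinct): S must equal 5. So S=5.
Step 4. [col 2: D + F ≡ R (mod 10)] several values work for D in column 2 (D + F ≡ R (mod 10), carry-in 1); try D=1. So D=1.
Step 5. [col 2: D + F ≡ R (mod 10)] several values work for F in column 2 (D + F ≡ R (mod 10), carry-in 1); try F=7, so F=7.
Step 6. [col 2: D + F ≡ R (mod 10)] column 2 reads D+F+carry(1)=R with D=1, F=7; with digits 1,3,5,7,8 already taken and all letters distinct, the only value for R is 9. So R=9.
Step 7. [col 3: C + X ≡ I (mod 10)] no forcing yet in column 3 (carry-in 0); I=2 is free and consistent — try it ⇒ I=2.
Step 8. [col 3: C + X ≡ I (mod 10)] from column 3 (C=8, I=2, carry-in 0, digits 1,2,3,5,7,8,9 already taken and all letters distinct): X must equal 4, so X=4.
Step 9. [col 4: Y + C ≡ R (mod 10)] column 4: given C=8, R=9, carry-in 1, and digits 1,2,3,4,5,7,8,9 already taken and all letters distinct, Y+C≡R (mod 10) forces Y=0, so Y=0.

Answer: C=8, D=1, F=7, I=2, K=3, R=9, S=5, X=4, Y=0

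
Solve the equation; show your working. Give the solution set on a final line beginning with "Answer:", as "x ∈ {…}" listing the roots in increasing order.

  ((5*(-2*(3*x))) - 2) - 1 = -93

Step 1. [((5*(-2*(3*x))) - 2) - 1 = -93] the outer -1 inverts by adding 1 ⇒ sub: (5*(-2*(3*x))) - 2 = -92.
Step 2. [(5*(-2*(3*x))) - 2 = -92] -2 is outermost — add 2 both sides, so sub: 5*(-2*(3*x)) = -90.
Step 3. [5*(-2*(3*x)) = -90] 5·(inner) — divide through by 5. So div: -2*(3*x) = -18.
Step 4. [-2*(3*x) = -18] leading coefficient -2: divide by -2, so div: 3*x = 9.
Step 5. [3*x = 9] leading coefficient 3: divide by 3, so div: x = 3.

Answer: x ∈ {3}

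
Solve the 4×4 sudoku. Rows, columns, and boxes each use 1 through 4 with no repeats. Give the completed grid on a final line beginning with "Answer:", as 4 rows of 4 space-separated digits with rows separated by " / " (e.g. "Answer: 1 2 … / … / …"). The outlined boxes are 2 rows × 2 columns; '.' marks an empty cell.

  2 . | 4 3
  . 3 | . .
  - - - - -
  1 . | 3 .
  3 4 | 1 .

Step 1. [r4c4∈{2}] r4c4 has the single candidate 2 ⇒ r4c4=2.
Step 2. [r2c1∈{4}] nothing but 4 survives at r2c1. So r2c1=4.
Step 3. [r2c3∈{2}] only 2 remains possible at r2c3. So r2c3=2.
Step 4. [r3c4∈{4}] r3c4 is down to just 4, so r3c4=4.
Step 5. [r1c2∈{1}] only 1 remains possible at r1c2 ⇒ r1c2=1.
Step 6. [r3c2∈{2}] nothing but 2 survives at r3c2. So r3c2=2.
Step 7. [r2c4∈{1}] only 1 remains possible at r2c4, so r2c4=1.

Answer: 2 1 4 3 / 4 3 2 1 / 1 2 3 4 / 3 4 1 2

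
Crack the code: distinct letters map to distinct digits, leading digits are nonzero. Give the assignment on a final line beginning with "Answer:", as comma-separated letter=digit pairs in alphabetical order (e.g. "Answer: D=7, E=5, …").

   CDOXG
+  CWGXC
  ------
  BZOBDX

Step 1. [col 1: G + C ≡ X (mod 10)] no forcing yet in column 1 (carry-in 0); G=2 is free and consistent — try it ⇒ G=2.
Step 2. [B] adding two 5-digit numbers gives at most 5+1 digits, and here it does — B is that final carry and must be 1 ⇒ B=1.
Step 3. [col 1: G + C ≡ X (mod 10)] C=5 is one option consistent with column 1 (G + C ≡ X (mod 10), carry-in 0) — take it ⇒ C=5.
Step 4. [col 1: G + C ≡ X (mod 10)] from column 1 (G=2, C=5, carry-in 0, digits 1,2,5 already taken and all letters distinct): X must equal 7. So X=7.
Step 5. [col 2: X + X ≡ D (mod 10)] from column 2 (X=7, carry-in 0, digits 1,2,5,7 already taken and all letters distinct): D must equal 4, so D=4.
Step 6. [col 3: O + G ≡ B (mod 10)] from column 3 (G=2, B=1, carry-in 1, digits 1,2,4,5,7 already taken and all letters distinct): O must equal 8 ⇒ O=8.
Step 7. [col 4: D + W ≡ O (mod 10)] column 4: given D=4, O=8, carry-in 1, and digits 1,2,4,5,7,8 already taken and all letters distinct, D+W≡O (mod 10) forces W=3, so W=3.
Step 8. [col 5: C + C ≡ Z (mod 10)] column 5: given C=5, carry-in 0, and digits 1,2,3,4,5,7,8 already taken and all letters distinct, C+C≡Z (mod 10) forces Z=0. So Z=0.

Answer: B=1, C=5, D=4, G=2, O=8, W=3, X=7, Z=0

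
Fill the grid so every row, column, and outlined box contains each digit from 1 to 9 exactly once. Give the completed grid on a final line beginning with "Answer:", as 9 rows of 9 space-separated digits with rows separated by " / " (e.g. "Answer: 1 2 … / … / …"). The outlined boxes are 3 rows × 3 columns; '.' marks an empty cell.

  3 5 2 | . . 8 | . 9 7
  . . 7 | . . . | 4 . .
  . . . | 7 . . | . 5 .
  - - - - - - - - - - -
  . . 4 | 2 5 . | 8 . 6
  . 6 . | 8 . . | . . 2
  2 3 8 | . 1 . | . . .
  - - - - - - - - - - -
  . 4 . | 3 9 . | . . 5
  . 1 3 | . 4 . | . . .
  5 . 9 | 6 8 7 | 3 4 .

Step 1. [r6c8∈{7}] only 7 remains possible at r6c8. So r6c8=7.
Step 2. [r7c6∈{1,2}] r7c6 is the only open cell in box 8 admitting 1. So r7c6=1.
Step 3. [r8c6∈{2,5}] box 8 places 2 nowhere but r8c6. So r8c6=2.
Step 4. [r5c6∈{3,4,9}] across row 5, 4 lands solely at r5c6, so r5c6=4.
Step 5. [r1c5∈{6}] r1c5's peers cover all but 6. So r1c5=6.
Step 6. [r1c7∈{1}] nothing but 1 survives at r1c7, so r1c7=1.
Step 7. [r7c3∈{6}] r7c3 is down to just 6 ⇒ r7c3=6.
Step 8. [r6c4∈{9}] r6c4 is down to just 9, so r6c4=9.
Step 9. [r4c6∈{3}] r4c6 is down to just 3. So r4c6=3.
Step 10. [r3c1∈{1,4,6,8,9}] across row 3, 4 lands solely at r3c1, so r3c1=4.
Step 11. [r2c1∈{1,6,8,9}] across col 1, 6 lands solely at r2c1. So r2c1=6.
Step 12. [r5c7∈{5,9}] r5c7 is the only open cell in box 6 admitting 9 ⇒ r5c7=9.
Step 13. [r4c2∈{7,9}] across col 2, 7 lands solely at r4c2. So r4c2=7.
Step 14. [r5c1∈{1}] only 1 remains possible at r5c1. So r5c1=1.
Step 15. [r8c8∈{6,8}] col 8 places 6 nowhere but r8c8, so r8c8=6.
Step 16. [r3c6∈{9}] nothing but 9 survives at r3c6. So r3c6=9.
Step 17. [r3c2∈{8}] r3c2's peers cover all but 8, so r3c2=8.
Step 18. [r3c9∈{3}] only 3 remains possible at r3c9. So r3c9=3.
Step 19. [r8c7∈{7}] r8c7's peers cover all but 7. So r8c7=7.
Step 20. [r2c9∈{8}] r2c9 has the single candidate 8 ⇒ r2c9=8.
Step 21. [r2c8∈{2}] only 2 remains possible at r2c8, so r2c8=2.
Step 22. [r2c4∈{1,5}] row 2 places 1 nowhere but r2c4, so r2c4=1.
Step 23. [r7c1∈{7,8}] across row 7, 7 lands solely at r7c1, so r7c1=7.
Step 24. [r7c7∈{2}] nothing but 2 survives at r7c7. So r7c7=2.
Step 25. [r5c5∈{7}] r5c5 is down to just 7, so r5c5=7.
Step 26. [r2c5∈{3}] only 3 remains possible at r2c5, so r2c5=3.
Step 27. [r5c8∈{3}] r5c8's peers cover all but 3, so r5c8=3.
Step 28. [r4c8∈{1}] r4c8 is down to just 1 ⇒ r4c8=1.
Step 29. [r9c2∈{2}] nothing but 2 survives at r9c2 ⇒ r9c2=2.
Step 30. [r3c5∈{2}] only 2 remains possible at r3c5. So r3c5=2.
Step 31. [r7c8∈{8}] r7c8 is down to just 8. So r7c8=8.
Step 32. [r2c6∈{5}] r2c6's peers cover all but 5 ⇒ r2c6=5.
Step 33. [r2c2∈{9}] r2c2's peers cover all but 9, so r2c2=9.
Step 34. [r8c4∈{5}] r8c4's peers cover all but 5. So r8c4=5.
Step 35. [r3c3∈{1}] r3c3's peers cover all but 1 ⇒ r3c3=1.
Step 36. [r3c7∈{6}] nothing but 6 survives at r3c7. So r3c7=6.
Step 37. [r1c4∈{4}] only 4 remains possible at r1c4, so r1c4=4.
Step 38. [r6c6∈{6}] r6c6 has the single candidate 6. So r6c6=6.
Step 39. [r9c9∈{1}] r9c9 has the single candidate 1 ⇒ r9c9=1.
Step 40. [r6c9∈{4}] r6c9 has the single candidate 4, so r6c9=4.
Step 41. [r8c9∈{9}] only 9 remains possible at r8c9. So r8c9=9.
Step 42. [r8c1∈{8}] r8c1 is down to just 8 ⇒ r8c1=8.
Step 43. [r4c1∈{9}] r4c1's peers cover all but 9. So r4c1=9.
Step 44. [r5c3∈{5}] r5c3 has the single candidate 5 ⇒ r5c3=5.
Step 45. [r6c7∈{5}] r6c7's peers cover all but 5, so r6c7=5.

Answer: 3 5 2 4 6 8 1 9 7 / 6 9 7 1 3 5 4 2 8 / 4 8 1 7 2 9 6 5 3 / 9 7 4 2 5 3 8 1 6 / 1 6 5 8 7 4 9 3 2 / 2 3 8 9 1 6 5 7 4 / 7 4 6 3 9 1 2 8 5 / 8 1 3 5 4 2 7 6 9 / 5 2 9 6 8 7 3 4 1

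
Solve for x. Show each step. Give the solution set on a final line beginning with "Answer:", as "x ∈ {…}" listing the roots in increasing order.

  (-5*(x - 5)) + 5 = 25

Step 1. [(-5*(x - 5)) + 5 = 25] -5 | LHS and -5 | 25: pull -5 out. So factor: (x - 5) - 1 = -5.
Step 2. [(x - 5) - 1 = -5] -1 is outermost — add 1 both sides, so sub: x - 5 = -4.
Step 3. [x - 5 = -4] peel the -5: add 5 from each side ⇒ sub: x = 1.

Answer: x ∈ {1}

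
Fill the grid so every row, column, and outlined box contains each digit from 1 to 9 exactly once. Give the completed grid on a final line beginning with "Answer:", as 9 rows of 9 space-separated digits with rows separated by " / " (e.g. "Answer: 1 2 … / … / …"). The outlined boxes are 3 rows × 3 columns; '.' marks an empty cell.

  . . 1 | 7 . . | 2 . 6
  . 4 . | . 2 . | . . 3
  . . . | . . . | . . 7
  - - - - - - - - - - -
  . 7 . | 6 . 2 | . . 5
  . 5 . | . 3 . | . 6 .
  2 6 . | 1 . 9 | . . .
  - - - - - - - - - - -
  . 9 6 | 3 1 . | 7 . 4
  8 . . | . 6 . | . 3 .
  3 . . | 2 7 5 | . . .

Step 1. [r6c9∈{8}] r6c9's peers cover all but 8, so r6c9=8.
Step 2. [r8c4∈{4,9}] r8c4 is the only open cell in box 8 admitting 9. So r8c4=9.
Step 3. [r7c6∈{8}] r7c6 has the single candidate 8. So r7c6=8.
Step 4. [r7c1∈{5}] r7c1's peers cover all but 5 ⇒ r7c1=5.
Step 5. [r1c1∈{9}] only 9 remains possible at r1c1. So r1c1=9.
Step 6. [r3c5∈{4,5,8,9}] 9 has one home in col 5: r3c5. So r3c5=9.
Step 7. [r9c3∈{4}] nothing but 4 survives at r9c3. So r9c3=4.
Step 8. [r9c2∈{1}] only 1 remains possible at r9c2, so r9c2=1.
Step 9. [r8c6∈{4}] only 4 remains possible at r8c6. So r8c6=4.
Step 10. [r5c9∈{1,2,9}] row 5 places 2 nowhere but r5c9. So r5c9=2.
Step 11. [r6c3∈{3}] only 3 remains possible at r6c3 ⇒ r6c3=3.
Step 12. [r6c7∈{4}] r6c7 has the single candidate 4. So r6c7=4.
Step 13. [r8c7∈{1,5}] r8c7 is the only open cell in row 8 admitting 5, so r8c7=5.
Step 14. [r4c7∈{1,3,9}] r4c7 is the only open cell in row 4 admitting 3 ⇒ r4c7=3.
Step 15. [r8c3∈{2,7}] in row 8, 7 fits only at r8c3. So r8c3=7.
Step 16. [r3c3∈{2,5,8}] in col 3, 2 fits only at r3c3, so r3c3=2.
Step 17. [r2c3∈{5,8}] r2c3 is the only open cell in col 3 admitting 5 ⇒ r2c3=5.
Step 18. [r2c4∈{8}] r2c4's peers cover all but 8, so r2c4=8.
Step 19. [r3c4∈{4,5}] 5 has one home in col 4: r3c4. So r3c4=5.
Step 20. [r3c8∈{1,4,8}] 4 has one home in row 3: r3c8, so r3c8=4.
Step 21. [r3c1∈{6}] nothing but 6 survives at r3c1, so r3c1=6.
Step 22. [r9c9∈{9}] r9c9 has the single candidate 9. So r9c9=9.
Step 23. [r1c6∈{3}] r1c6's peers cover all but 3 ⇒ r1c6=3.
Step 24. [r5c4∈{4}] nothing but 4 survives at r5c4 ⇒ r5c4=4.
Step 25. [r9c8∈{8}] r9c8's peers cover all but 8 ⇒ r9c8=8.
Step 26. [r3c6∈{1}] nothing but 1 survives at r3c6 ⇒ r3c6=1.
Step 27. [r5c1∈{1}] nothing but 1 survives at r5c1 ⇒ r5c1=1.
Step 28. [r5c7∈{9}] nothing but 9 survives at r5c7 ⇒ r5c7=9.
Step 29. [r4c8∈{1}] only 1 remains possible at r4c8. So r4c8=1.
Step 30. [r1c2∈{8}] r1c2 is down to just 8, so r1c2=8.
Step 31. [r5c3∈{8}] only 8 remains possible at r5c3 ⇒ r5c3=8.
Step 32. [r6c5∈{5}] nothing but 5 survives at r6c5, so r6c5=5.
Step 33. [r3c2∈{3}] r3c2 has the single candidate 3 ⇒ r3c2=3.
Step 34. [r6c8∈{7}] nothing but 7 survives at r6c8. So r6c8=7.
Step 35. [r1c5∈{4}] only 4 remains possible at r1c5, so r1c5=4.
Step 36. [r2c6∈{6}] r2c6 has the single candidate 6, so r2c6=6.
Step 37. [r4c1∈{4}] nothing but 4 survives at r4c1 ⇒ r4c1=4.
Step 38. [r7c8∈{2}] nothing but 2 survives at r7c8 ⇒ r7c8=2.
Step 39. [r8c9∈{1}] r8c9's peers cover all but 1 ⇒ r8c9=1.
Step 40. [r4c3∈{9}] r4c3's peers cover all but 9, so r4c3=9.
Step 41. [r2c8∈{9}] nothing but 9 survives at r2c8, so r2c8=9.
Step 42. [r5c6∈{7}] r5c6's peers cover all but 7, so r5c6=7.
Step 43. [r3c7∈{8}] only 8 remains possible at r3c7 ⇒ r3c7=8.
Step 44. [r1c8∈{5}] r1c8's peers cover all but 5 ⇒ r1c8=5.
Step 45. [r2c1∈{7}] only 7 remains possible at r2c1 ⇒ r2c1=7.
Step 46. [r8c2∈{2}] only 2 remains possible at r8c2. So r8c2=2.
Step 47. [r2c7∈{1}] r2c7 has the single candidate 1. So r2c7=1.
Step 48. [r9c7∈{6}] r9c7 has the single candidate 6. So r9c7=6.
Step 49. [r4c5∈{8}] r4c5's peers cover all but 8. So r4c5=8.

Answer: 9 8 1 7 4 3 2 5 6 / 7 4 5 8 2 6 1 9 3 / 6 3 2 5 9 1 8 4 7 / 4 7 9 6 8 2 3 1 5 / 1 5 8 4 3 7 9 6 2 / 2 6 3 1 5 9 4 7 8 / 5 9 6 3 1 8 7 2 4 / 8 2 7 9 6 4 5 3 1 / 3 1 4 2 7 5 6 8 9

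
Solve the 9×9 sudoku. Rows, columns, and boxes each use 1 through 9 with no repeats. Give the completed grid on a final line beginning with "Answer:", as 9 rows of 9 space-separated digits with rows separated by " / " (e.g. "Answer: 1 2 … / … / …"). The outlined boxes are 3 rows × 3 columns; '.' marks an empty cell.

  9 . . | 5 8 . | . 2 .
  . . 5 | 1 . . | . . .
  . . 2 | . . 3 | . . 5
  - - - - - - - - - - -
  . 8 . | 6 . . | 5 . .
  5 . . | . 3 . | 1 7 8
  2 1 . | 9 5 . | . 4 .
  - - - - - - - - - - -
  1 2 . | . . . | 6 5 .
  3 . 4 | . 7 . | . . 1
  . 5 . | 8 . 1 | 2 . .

Step 1. [r6c7∈{3}] only 3 remains possible at r6c7, so r6c7=3.
Step 2. [r3c4∈{4,7}] across col 4, 7 lands solely at r3c4 ⇒ r3c4=7.
Step 3. [r4c8∈{9}] r4c8 is down to just 9, so r4c8=9.
Step 4. [r1c3∈{1,3,6,7}] 1 has one home in row 1: r1c3 ⇒ r1c3=1.
Step 5. [r6c9∈{6}] r6c9's peers cover all but 6 ⇒ r6c9=6.
Step 6. [r6c3∈{7}] r6c3 has the single candidate 7 ⇒ r6c3=7.
Step 7. [r7c9∈{3,4,7,9}] across row 7, 7 lands solely at r7c9, so r7c9=7.
Step 8. [r9c9∈{3,4,9}] box 9 places 4 nowhere but r9c9. So r9c9=4.
Step 9. [r4c1∈{4}] r4c1 is down to just 4, so r4c1=4.
Step 10. [r2c9∈{3,9}] across col 9, 9 lands solely at r2c9. So r2c9=9.
Step 11. [r3c5∈{4,6,9}] r3c5 is the only open cell in row 3 admitting 9. So r3c5=9.
Step 12. [r9c3∈{6,9}] in row 9, 9 fits only at r9c3, so r9c3=9.
Step 13. [r8c2∈{6}] r8c2 has the single candidate 6 ⇒ r8c2=6.
Step 14. [r7c5∈{4}] r7c5 is down to just 4. So r7c5=4.
Step 15. [r1c6∈{4,6}] in row 1, 6 fits only at r1c6 ⇒ r1c6=6.
Step 16. [r2c6∈{2,4}] across box 2, 4 lands solely at r2c6. So r2c6=4.
Step 17. [r5c6∈{2}] r5c6's peers cover all but 2, so r5c6=2.
Step 18. [r8c8∈{8}] r8c8 is down to just 8 ⇒ r8c8=8.
Step 19. [r3c2∈{4}] only 4 remains possible at r3c2. So r3c2=4.
Step 20. [r1c9∈{3}] r1c9 is down to just 3. So r1c9=3.
Step 21. [r1c2∈{7}] r1c2's peers cover all but 7, so r1c2=7.
Step 22. [r3c7∈{8}] r3c7 is down to just 8 ⇒ r3c7=8.
Step 23. [r3c1∈{6}] r3c1 has the single candidate 6, so r3c1=6.
Step 24. [r8c6∈{5,9}] row 8 places 5 nowhere but r8c6. So r8c6=5.
Step 25. [r7c3∈{8}] only 8 remains possible at r7c3. So r7c3=8.
Step 26. [r2c7∈{7}] nothing but 7 survives at r2c7 ⇒ r2c7=7.
Step 27. [r2c1∈{8}] only 8 remains possible at r2c1, so r2c1=8.
Step 28. [r9c5∈{6}] r9c5 has the single candidate 6 ⇒ r9c5=6.
Step 29. [r9c8∈{3}] r9c8 is down to just 3, so r9c8=3.
Step 30. [r4c6∈{7}] r4c6 is down to just 7. So r4c6=7.
Step 31. [r5c4∈{4}] r5c4 has the single candidate 4. So r5c4=4.
Step 32. [r3c8∈{1}] nothing but 1 survives at r3c8, so r3c8=1.
Step 33. [r8c7∈{9}] only 9 remains possible at r8c7. So r8c7=9.
Step 34. [r4c3∈{3}] r4c3's peers cover all but 3, so r4c3=3.
Step 35. [r8c4∈{2}] r8c4 has the single candidate 2, so r8c4=2.
Step 36. [r4c9∈{2}] nothing but 2 survives at r4c9. So r4c9=2.
Step 37. [r1c7∈{4}] r1c7 has the single candidate 4, so r1c7=4.
Step 38. [r4c5∈{1}] r4c5 is down to just 1 ⇒ r4c5=1.
Step 39. [r5c3∈{6}] r5c3 has the single candidate 6, so r5c3=6.
Step 40. [r2c5∈{2}] nothing but 2 survives at r2c5, so r2c5=2.
Step 41. [r2c8∈{6}] nothing but 6 survives at r2c8, so r2c8=6.
Step 42. [r2c2∈{3}] r2c2 has the single candidate 3. So r2c2=3.
Step 43. [r7c6∈{9}] r7c6 is down to just 9. So r7c6=9.
Step 44. [r6c6∈{8}] r6c6's peers cover all but 8. So r6c6=8.
Step 45. [r7c4∈{3}] r7c4 has the single candidate 3. So r7c4=3.
Step 46. [r9c1∈{7}] r9c1's peers cover all but 7 ⇒ r9c1=7.
Step 47. [r5c2∈{9}] r5c2 has the single candidate 9. So r5c2=9.

Answer: 9 7 1 5 8 6 4 2 3 / 8 3 5 1 2 4 7 6 9 / 6 4 2 7 9 3 8 1 5 / 4 8 3 6 1 7 5 9 2 / 5 9 6 4 3 2 1 7 8 / 2 1 7 9 5 8 3 4 6 / 1 2 8 3 4 9 6 5 7 / 3 6 4 2 7 5 9 8 1 / 7 5 9 8 6 1 2 3 4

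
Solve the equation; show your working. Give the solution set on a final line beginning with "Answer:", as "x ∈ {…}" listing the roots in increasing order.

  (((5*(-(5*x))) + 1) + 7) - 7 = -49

Step 1. [(((5*(-(5*x))) + 1) + 7) - 7 = -49] the outer -7 inverts by adding 7 ⇒ sub: ((5*(-(5*x))) + 1) + 7 = -42.
Step 2. [((5*(-(5*x))) + 1) + 7 = -42] +7 is outermost — subtract 7 both sides ⇒ sub: (5*(-(5*x))) + 1 = -49.
Step 3. [(5*(-(5*x))) + 1 = -49] 1 comes off first (subtract 1). So sub: 5*(-(5*x)) = -50.
Step 4. [5*(-(5*x)) = -50] divide by the outer 5 ⇒ div: -(5*x) = -10.
Step 5. [-(5*x) = -10] flip signs both sides. So neg: 5*x = 10.
Step 6. [5*x = 10] 5·(inner) — divide through by 5 ⇒ div: x = 2.

Answer: x ∈ {2}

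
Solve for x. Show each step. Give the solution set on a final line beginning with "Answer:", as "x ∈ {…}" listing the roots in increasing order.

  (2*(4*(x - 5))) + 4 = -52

Step 1. [(2*(4*(x - 5))) + 4 = -52] +4 is outermost — subtract 4 both sides ⇒ sub: 2*(4*(x - 5)) = -56.
Step 2. [2*(4*(x - 5)) = -56] 2 out front; divide by 2 ⇒ div: 4*(x - 5) = -28.
Step 3. [4*(x - 5) = -28] LHS = 4·(…); ÷4 both sides. So div: x - 5 = -7.
Step 4. [x - 5 = -7] -5 is outermost — add 5 both sides. So sub: x = -2.

Answer: x ∈ {-2}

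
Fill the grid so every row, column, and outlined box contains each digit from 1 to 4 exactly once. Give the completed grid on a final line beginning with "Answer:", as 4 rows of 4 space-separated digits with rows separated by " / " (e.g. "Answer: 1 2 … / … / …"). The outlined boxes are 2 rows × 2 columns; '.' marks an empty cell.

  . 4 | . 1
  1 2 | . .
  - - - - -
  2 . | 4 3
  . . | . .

Step 1. [r4c2∈{1,3}] r4c2 is the only open cell in col 2 admitting 3, so r4c2=3.
Step 2. [r1c3∈{2,3}] r1c3 is the only open cell in row 1 admitting 2 ⇒ r1c3=2.
Step 3. [r4c1∈{4}] r4c1's peers cover all but 4. So r4c1=4.
Step 4. [r4c4∈{2}] r4c4's peers cover all but 2. So r4c4=2.
Step 5. [r1c1∈{3}] nothing but 3 survives at r1c1 ⇒ r1c1=3.
Step 6. [r2c3∈{3}] nothing but 3 survives at r2c3, so r2c3=3.
Step 7. [r2c4∈{4}] r2c4 is down to just 4, so r2c4=4.
Step 8. [r3c2∈{1}] nothing but 1 survives at r3c2, so r3c2=1.
Step 9. [r4c3∈{1}] r4c3 is down to just 1. So r4c3=1.

Answer: 3 4 2 1 / 1 2 3 4 / 2 1 4 3 / 4 3 1 2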